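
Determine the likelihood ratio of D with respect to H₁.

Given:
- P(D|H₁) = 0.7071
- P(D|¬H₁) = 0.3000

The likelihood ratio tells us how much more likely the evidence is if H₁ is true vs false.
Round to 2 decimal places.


Likelihood Ratio (LR) = P(D|H₁) / P(D|¬H₁)

LR = 0.7071 / 0.3000
   = 2.36

The evidence is 2.36 times more likely if H₁ is true than if H₁ is false.
Since LR > 1, the evidence supports H₁ over ¬H₁.


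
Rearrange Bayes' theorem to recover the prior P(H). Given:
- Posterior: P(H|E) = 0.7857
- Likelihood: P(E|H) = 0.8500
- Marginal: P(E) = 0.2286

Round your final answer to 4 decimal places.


From Bayes' theorem: P(H|E) = P(E|H) × P(H) / P(E)

Rearranging for P(H):
P(H) = P(H|E) × P(E) / P(E|H)
     = 0.7857 × 0.2286 / 0.8500
     = 0.17961102 / 0.8500
     = 0.2113


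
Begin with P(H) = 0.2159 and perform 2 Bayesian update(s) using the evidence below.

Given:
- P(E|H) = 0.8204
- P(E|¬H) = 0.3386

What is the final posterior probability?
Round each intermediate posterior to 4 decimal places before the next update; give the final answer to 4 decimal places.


Sequential Bayesian updating:

Initial prior: P(H) = 0.2159

Update 1:
  P(E) = 0.8204 × 0.2159 + 0.3386 × 0.7841 = 0.17712436 + 0.26549626 = 0.44262062
  P(H|E) = 0.17712436 / 0.44262062 = 0.4002

Update 2:
  P(E) = 0.8204 × 0.4002 + 0.3386 × 0.5998 = 0.32832408 + 0.20309228 = 0.53141636
  P(H|E) = 0.32832408 / 0.53141636 = 0.6178

Final posterior: 0.6178


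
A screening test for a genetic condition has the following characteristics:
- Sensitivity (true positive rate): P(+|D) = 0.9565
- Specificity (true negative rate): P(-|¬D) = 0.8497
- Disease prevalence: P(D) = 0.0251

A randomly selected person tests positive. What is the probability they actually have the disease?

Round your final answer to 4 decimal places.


Let D = has disease, + = positive test

Given:
- P(D) = 0.0251 (prevalence)
- P(+|D) = 0.9565 (sensitivity)
- P(-|¬D) = 0.8497 (specificity)
- P(+|¬D) = 0.1503 (false positive rate = 1 - specificity)

Step 1: Find P(+)
P(+) = P(+|D)P(D) + P(+|¬D)P(¬D)
     = 0.9565 × 0.0251 + 0.1503 × 0.9749
     = 0.02400815 + 0.14652747
     = 0.17053562

Step 2: Apply Bayes' theorem for P(D|+)
P(D|+) = P(+|D)P(D) / P(+)
       = 0.02400815 / 0.17053562
       = 0.1408


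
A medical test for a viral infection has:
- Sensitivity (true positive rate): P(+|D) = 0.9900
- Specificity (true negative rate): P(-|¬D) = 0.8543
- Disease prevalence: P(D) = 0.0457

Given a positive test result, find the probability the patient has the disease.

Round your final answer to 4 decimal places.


Let D = has disease, + = positive test

Given:
- P(D) = 0.0457 (prevalence)
- P(+|D) = 0.9900 (sensitivity)
- P(-|¬D) = 0.8543 (specificity)
- P(+|¬D) = 0.1457 (false positive rate = 1 - specificity)

Step 1: Find P(+)
P(+) = P(+|D)P(D) + P(+|¬D)P(¬D)
     = 0.9900 × 0.0457 + 0.1457 × 0.9543
     = 0.04524300 + 0.13904151
     = 0.18428451

Step 2: Apply Bayes' theorem for P(D|+)
P(D|+) = P(+|D)P(D) / P(+)
       = 0.04524300 / 0.18428451
       = 0.2455


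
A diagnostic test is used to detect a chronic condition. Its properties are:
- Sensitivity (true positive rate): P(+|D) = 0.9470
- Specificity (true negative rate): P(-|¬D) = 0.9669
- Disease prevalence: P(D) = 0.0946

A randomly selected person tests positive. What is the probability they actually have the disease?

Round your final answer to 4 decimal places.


Let D = has disease, + = positive test

Given:
- P(D) = 0.0946 (prevalence)
- P(+|D) = 0.9470 (sensitivity)
- P(-|¬D) = 0.9669 (specificity)
- P(+|¬D) = 0.0331 (false positive rate = 1 - specificity)

Step 1: Find P(+)
P(+) = P(+|D)P(D) + P(+|¬D)P(¬D)
     = 0.9470 × 0.0946 + 0.0331 × 0.9054
     = 0.08958620 + 0.02996874
     = 0.11955494

Step 2: Apply Bayes' theorem for P(D|+)
P(D|+) = P(+|D)P(D) / P(+)
       = 0.08958620 / 0.11955494
       = 0.7493


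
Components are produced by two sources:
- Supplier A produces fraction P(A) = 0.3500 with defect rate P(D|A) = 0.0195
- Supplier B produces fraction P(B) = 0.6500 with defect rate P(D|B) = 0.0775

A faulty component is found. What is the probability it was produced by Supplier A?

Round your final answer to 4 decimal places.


Let A = from Supplier A, D = faulty

Given:
- P(A) = 0.3500, P(B) = 0.6500
- P(D|A) = 0.0195, P(D|B) = 0.0775

Step 1: Find P(D)
P(D) = P(D|A)P(A) + P(D|B)P(B)
     = 0.0195 × 0.3500 + 0.0775 × 0.6500
     = 0.00682500 + 0.05037500
     = 0.05720000

Step 2: Apply Bayes' theorem
P(A|D) = P(D|A)P(A) / P(D)
       = 0.00682500 / 0.05720000
       = 0.1193


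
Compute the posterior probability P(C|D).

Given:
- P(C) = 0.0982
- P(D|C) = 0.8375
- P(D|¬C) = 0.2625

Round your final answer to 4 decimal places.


Bayes' theorem: P(C|D) = P(D|C) × P(C) / P(D)

Step 1: Calculate P(D) using law of total probability
P(D) = P(D|C)P(C) + P(D|¬C)P(¬C)
     = 0.8375 × 0.0982 + 0.2625 × 0.9018
     = 0.08224250 + 0.23672250
     = 0.31896500

Step 2: Apply Bayes' theorem
P(C|D) = P(D|C) × P(C) / P(D)
       = 0.08224250 / 0.31896500
       = 0.2578


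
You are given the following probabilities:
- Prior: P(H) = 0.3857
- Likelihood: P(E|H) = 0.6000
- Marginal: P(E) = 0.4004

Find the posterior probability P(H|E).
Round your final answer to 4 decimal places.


Using Bayes' theorem:

P(H|E) = P(E|H) × P(H) / P(E)
       = 0.6000 × 0.3857 / 0.4004
       = 0.23142000 / 0.4004
       = 0.5780

The evidence strengthens our belief in H.
Prior: 0.3857 → Posterior: 0.5780


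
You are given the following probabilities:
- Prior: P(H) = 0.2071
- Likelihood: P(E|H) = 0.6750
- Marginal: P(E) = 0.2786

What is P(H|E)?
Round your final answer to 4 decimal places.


Using Bayes' theorem:

P(H|E) = P(E|H) × P(H) / P(E)
       = 0.6750 × 0.2071 / 0.2786
       = 0.13979250 / 0.2786
       = 0.5018

The evidence strengthens our belief in H.
Prior: 0.2071 → Posterior: 0.5018


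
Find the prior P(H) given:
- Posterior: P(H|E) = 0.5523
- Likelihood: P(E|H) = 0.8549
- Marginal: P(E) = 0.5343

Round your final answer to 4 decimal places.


From Bayes' theorem: P(H|E) = P(E|H) × P(H) / P(E)

Rearranging for P(H):
P(H) = P(H|E) × P(E) / P(E|H)
     = 0.5523 × 0.5343 / 0.8549
     = 0.29509389 / 0.8549
     = 0.3452


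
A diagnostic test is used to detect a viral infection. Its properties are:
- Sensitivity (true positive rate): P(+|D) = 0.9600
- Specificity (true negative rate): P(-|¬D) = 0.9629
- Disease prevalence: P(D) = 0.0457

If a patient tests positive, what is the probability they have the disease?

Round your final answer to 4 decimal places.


Let D = has disease, + = positive test

Given:
- P(D) = 0.0457 (prevalence)
- P(+|D) = 0.9600 (sensitivity)
- P(-|¬D) = 0.9629 (specificity)
- P(+|¬D) = 0.0371 (false positive rate = 1 - specificity)

Step 1: Find P(+)
P(+) = P(+|D)P(D) + P(+|¬D)P(¬D)
     = 0.9600 × 0.0457 + 0.0371 × 0.9543
     = 0.04387200 + 0.03540453
     = 0.07927653

Step 2: Apply Bayes' theorem for P(D|+)
P(D|+) = P(+|D)P(D) / P(+)
       = 0.04387200 / 0.07927653
       = 0.5534


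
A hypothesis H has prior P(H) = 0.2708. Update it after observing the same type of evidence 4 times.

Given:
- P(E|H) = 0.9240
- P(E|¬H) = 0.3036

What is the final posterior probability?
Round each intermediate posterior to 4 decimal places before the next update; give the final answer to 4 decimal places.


Sequential Bayesian updating:

Initial prior: P(H) = 0.2708

Update 1:
  P(E) = 0.9240 × 0.2708 + 0.3036 × 0.7292 = 0.25021920 + 0.22138512 = 0.47160432
  P(H|E) = 0.25021920 / 0.47160432 = 0.5306

Update 2:
  P(E) = 0.9240 × 0.5306 + 0.3036 × 0.4694 = 0.49027440 + 0.14250984 = 0.63278424
  P(H|E) = 0.49027440 / 0.63278424 = 0.7748

Update 3:
  P(E) = 0.9240 × 0.7748 + 0.3036 × 0.2252 = 0.71591520 + 0.06837072 = 0.78428592
  P(H|E) = 0.71591520 / 0.78428592 = 0.9128

Update 4:
  P(E) = 0.9240 × 0.9128 + 0.3036 × 0.0872 = 0.84342720 + 0.02647392 = 0.86990112
  P(H|E) = 0.84342720 / 0.86990112 = 0.9696

Final posterior: 0.9696


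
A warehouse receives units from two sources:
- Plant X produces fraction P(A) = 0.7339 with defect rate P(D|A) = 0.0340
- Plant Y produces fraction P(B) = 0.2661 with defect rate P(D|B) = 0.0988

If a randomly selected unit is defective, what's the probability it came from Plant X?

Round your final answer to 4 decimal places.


Let A = from Plant X, D = defective

Given:
- P(A) = 0.7339, P(B) = 0.2661
- P(D|A) = 0.0340, P(D|B) = 0.0988

Step 1: Find P(D)
P(D) = P(D|A)P(A) + P(D|B)P(B)
     = 0.0340 × 0.7339 + 0.0988 × 0.2661
     = 0.02495260 + 0.02629068
     = 0.05124328

Step 2: Apply Bayes' theorem
P(A|D) = P(D|A)P(A) / P(D)
       = 0.02495260 / 0.05124328
       = 0.4869


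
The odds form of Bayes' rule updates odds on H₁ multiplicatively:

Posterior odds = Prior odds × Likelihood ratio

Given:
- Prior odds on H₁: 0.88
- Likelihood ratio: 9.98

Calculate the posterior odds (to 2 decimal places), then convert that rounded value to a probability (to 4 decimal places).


Step 1: Calculate posterior odds
Posterior odds = Prior odds × LR
               = 0.88 × 9.98
               = 8.78

Step 2: Convert to probability
P(H₁|E) = Posterior odds / (1 + Posterior odds)
       = 8.78 / (1 + 8.78)
       = 8.78 / 9.78
       = 0.8978

The evidence increased P(H₁) from 0.4681 to 0.8978.


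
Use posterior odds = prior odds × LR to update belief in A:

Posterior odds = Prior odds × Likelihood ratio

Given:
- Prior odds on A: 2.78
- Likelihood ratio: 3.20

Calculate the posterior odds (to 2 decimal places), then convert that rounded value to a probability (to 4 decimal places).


Step 1: Calculate posterior odds
Posterior odds = Prior odds × LR
               = 2.78 × 3.20
               = 8.90

Step 2: Convert to probability
P(A|E) = Posterior odds / (1 + Posterior odds)
       = 8.90 / (1 + 8.90)
       = 8.90 / 9.90
       = 0.8990

The evidence increased P(A) from 0.7354 to 0.8990.


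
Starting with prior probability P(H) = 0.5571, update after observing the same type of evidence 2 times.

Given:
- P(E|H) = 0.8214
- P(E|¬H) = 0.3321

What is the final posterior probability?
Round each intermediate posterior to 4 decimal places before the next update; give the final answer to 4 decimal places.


Sequential Bayesian updating:

Initial prior: P(H) = 0.5571

Update 1:
  P(E) = 0.8214 × 0.5571 + 0.3321 × 0.4429 = 0.45760194 + 0.14708709 = 0.60468903
  P(H|E) = 0.45760194 / 0.60468903 = 0.7568

Update 2:
  P(E) = 0.8214 × 0.7568 + 0.3321 × 0.2432 = 0.62163552 + 0.08076672 = 0.70240224
  P(H|E) = 0.62163552 / 0.70240224 = 0.8850

Final posterior: 0.8850


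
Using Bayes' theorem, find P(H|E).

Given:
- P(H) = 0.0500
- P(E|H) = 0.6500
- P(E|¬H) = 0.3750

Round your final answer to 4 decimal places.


Bayes' theorem: P(H|E) = P(E|H) × P(H) / P(E)

Step 1: Calculate P(E) using law of total probability
P(E) = P(E|H)P(H) + P(E|¬H)P(¬H)
     = 0.6500 × 0.0500 + 0.3750 × 0.9500
     = 0.03250000 + 0.35625000
     = 0.38875000

Step 2: Apply Bayes' theorem
P(H|E) = P(E|H) × P(H) / P(E)
       = 0.03250000 / 0.38875000
       = 0.0836


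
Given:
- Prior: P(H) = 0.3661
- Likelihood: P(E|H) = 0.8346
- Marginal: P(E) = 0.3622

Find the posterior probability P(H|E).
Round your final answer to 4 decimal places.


Using Bayes' theorem:

P(H|E) = P(E|H) × P(H) / P(E)
       = 0.8346 × 0.3661 / 0.3622
       = 0.30554706 / 0.3622
       = 0.8436

The evidence strengthens our belief in H.
Prior: 0.3661 → Posterior: 0.8436


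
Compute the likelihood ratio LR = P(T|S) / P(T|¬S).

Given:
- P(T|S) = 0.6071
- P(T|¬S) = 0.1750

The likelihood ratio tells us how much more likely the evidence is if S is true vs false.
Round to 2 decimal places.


Likelihood Ratio (LR) = P(T|S) / P(T|¬S)

LR = 0.6071 / 0.1750
   = 3.47

The evidence is 3.47 times more likely if S is true than if S is false.
Since LR > 1, the evidence supports S over ¬S.


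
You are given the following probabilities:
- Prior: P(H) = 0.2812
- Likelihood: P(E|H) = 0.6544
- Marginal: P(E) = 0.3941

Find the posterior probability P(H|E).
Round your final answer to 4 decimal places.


Using Bayes' theorem:

P(H|E) = P(E|H) × P(H) / P(E)
       = 0.6544 × 0.2812 / 0.3941
       = 0.18401728 / 0.3941
       = 0.4669

The evidence strengthens our belief in H.
Prior: 0.2812 → Posterior: 0.4669


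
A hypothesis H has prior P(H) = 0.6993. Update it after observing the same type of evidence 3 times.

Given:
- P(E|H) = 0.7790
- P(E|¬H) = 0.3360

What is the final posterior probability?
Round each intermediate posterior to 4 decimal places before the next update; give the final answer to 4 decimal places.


Sequential Bayesian updating:

Initial prior: P(H) = 0.6993

Update 1:
  P(E) = 0.7790 × 0.6993 + 0.3360 × 0.3007 = 0.54475470 + 0.10103520 = 0.64578990
  P(H|E) = 0.54475470 / 0.64578990 = 0.8435

Update 2:
  P(E) = 0.7790 × 0.8435 + 0.3360 × 0.1565 = 0.65708650 + 0.05258400 = 0.70967050
  P(H|E) = 0.65708650 / 0.70967050 = 0.9259

Update 3:
  P(E) = 0.7790 × 0.9259 + 0.3360 × 0.0741 = 0.72127610 + 0.02489760 = 0.74617370
  P(H|E) = 0.72127610 / 0.74617370 = 0.9666

Final posterior: 0.9666


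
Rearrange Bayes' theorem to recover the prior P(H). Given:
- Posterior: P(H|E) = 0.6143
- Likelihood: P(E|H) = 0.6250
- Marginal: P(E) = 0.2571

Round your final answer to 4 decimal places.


From Bayes' theorem: P(H|E) = P(E|H) × P(H) / P(E)

Rearranging for P(H):
P(H) = P(H|E) × P(E) / P(E|H)
     = 0.6143 × 0.2571 / 0.6250
     = 0.15793653 / 0.6250
     = 0.2527


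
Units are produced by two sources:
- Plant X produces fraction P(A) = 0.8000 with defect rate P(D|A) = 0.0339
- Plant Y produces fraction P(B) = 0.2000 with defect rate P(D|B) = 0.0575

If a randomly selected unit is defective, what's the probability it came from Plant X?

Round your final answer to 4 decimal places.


Let A = from Plant X, D = defective

Given:
- P(A) = 0.8000, P(B) = 0.2000
- P(D|A) = 0.0339, P(D|B) = 0.0575

Step 1: Find P(D)
P(D) = P(D|A)P(A) + P(D|B)P(B)
     = 0.0339 × 0.8000 + 0.0575 × 0.2000
     = 0.02712000 + 0.01150000
     = 0.03862000

Step 2: Apply Bayes' theorem
P(A|D) = P(D|A)P(A) / P(D)
       = 0.02712000 / 0.03862000
       = 0.7022


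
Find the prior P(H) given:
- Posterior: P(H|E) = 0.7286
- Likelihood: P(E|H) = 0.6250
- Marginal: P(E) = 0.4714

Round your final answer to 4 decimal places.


From Bayes' theorem: P(H|E) = P(E|H) × P(H) / P(E)

Rearranging for P(H):
P(H) = P(H|E) × P(E) / P(E|H)
     = 0.7286 × 0.4714 / 0.6250
     = 0.34346204 / 0.6250
     = 0.5495


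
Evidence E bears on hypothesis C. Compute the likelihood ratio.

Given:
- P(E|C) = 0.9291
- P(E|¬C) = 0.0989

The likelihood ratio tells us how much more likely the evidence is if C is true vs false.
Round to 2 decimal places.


Likelihood Ratio (LR) = P(E|C) / P(E|¬C)

LR = 0.9291 / 0.0989
   = 9.39

The evidence is 9.39 times more likely if C is true than if C is false.
Because LR exceeds 1, E is evidence for C.


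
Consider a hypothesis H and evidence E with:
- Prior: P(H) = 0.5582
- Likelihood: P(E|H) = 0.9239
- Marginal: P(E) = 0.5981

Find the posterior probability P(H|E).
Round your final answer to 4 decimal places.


Using Bayes' theorem:

P(H|E) = P(E|H) × P(H) / P(E)
       = 0.9239 × 0.5582 / 0.5981
       = 0.51572098 / 0.5981
       = 0.8623

The evidence strengthens our belief in H.
Prior: 0.5582 → Posterior: 0.8623


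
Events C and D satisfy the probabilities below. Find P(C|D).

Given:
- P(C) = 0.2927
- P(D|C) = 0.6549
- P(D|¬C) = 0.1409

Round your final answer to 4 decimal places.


Bayes' theorem: P(C|D) = P(D|C) × P(C) / P(D)

Step 1: Calculate P(D) using law of total probability
P(D) = P(D|C)P(C) + P(D|¬C)P(¬C)
     = 0.6549 × 0.2927 + 0.1409 × 0.7073
     = 0.19168923 + 0.09965857
     = 0.29134780

Step 2: Apply Bayes' theorem
P(C|D) = P(D|C) × P(C) / P(D)
       = 0.19168923 / 0.29134780
       = 0.6579


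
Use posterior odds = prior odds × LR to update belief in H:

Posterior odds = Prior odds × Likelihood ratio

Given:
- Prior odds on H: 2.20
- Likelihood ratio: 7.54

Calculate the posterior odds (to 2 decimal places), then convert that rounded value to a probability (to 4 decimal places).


Step 1: Calculate posterior odds
Posterior odds = Prior odds × LR
               = 2.20 × 7.54
               = 16.59

Step 2: Convert to probability
P(H|E) = Posterior odds / (1 + Posterior odds)
       = 16.59 / (1 + 16.59)
       = 16.59 / 17.59
       = 0.9431

The evidence increased P(H) from 0.6875 to 0.9431.


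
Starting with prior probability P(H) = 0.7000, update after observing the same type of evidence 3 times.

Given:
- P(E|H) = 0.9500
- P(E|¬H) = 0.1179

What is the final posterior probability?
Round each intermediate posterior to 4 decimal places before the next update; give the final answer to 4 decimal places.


Sequential Bayesian updating:

Initial prior: P(H) = 0.7000

Update 1:
  P(E) = 0.9500 × 0.7000 + 0.1179 × 0.3000 = 0.66500000 + 0.03537000 = 0.70037000
  P(H|E) = 0.66500000 / 0.70037000 = 0.9495

Update 2:
  P(E) = 0.9500 × 0.9495 + 0.1179 × 0.0505 = 0.90202500 + 0.00595395 = 0.90797895
  P(H|E) = 0.90202500 / 0.90797895 = 0.9934

Update 3:
  P(E) = 0.9500 × 0.9934 + 0.1179 × 0.0066 = 0.94373000 + 0.00077814 = 0.94450814
  P(H|E) = 0.94373000 / 0.94450814 = 0.9992

Final posterior: 0.9992


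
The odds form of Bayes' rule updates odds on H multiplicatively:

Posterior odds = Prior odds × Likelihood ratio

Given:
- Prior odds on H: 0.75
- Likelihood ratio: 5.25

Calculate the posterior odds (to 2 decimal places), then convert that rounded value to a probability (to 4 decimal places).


Step 1: Calculate posterior odds
Posterior odds = Prior odds × LR
               = 0.75 × 5.25
               = 3.94

Step 2: Convert to probability
P(H|E) = Posterior odds / (1 + Posterior odds)
       = 3.94 / (1 + 3.94)
       = 3.94 / 4.94
       = 0.7976

The evidence increased P(H) from 0.4286 to 0.7976.


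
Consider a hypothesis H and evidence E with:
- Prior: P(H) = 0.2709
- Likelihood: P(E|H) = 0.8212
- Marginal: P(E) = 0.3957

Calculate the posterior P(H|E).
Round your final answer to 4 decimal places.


Using Bayes' theorem:

P(H|E) = P(E|H) × P(H) / P(E)
       = 0.8212 × 0.2709 / 0.3957
       = 0.22246308 / 0.3957
       = 0.5622

The evidence strengthens our belief in H.
Prior: 0.2709 → Posterior: 0.5622


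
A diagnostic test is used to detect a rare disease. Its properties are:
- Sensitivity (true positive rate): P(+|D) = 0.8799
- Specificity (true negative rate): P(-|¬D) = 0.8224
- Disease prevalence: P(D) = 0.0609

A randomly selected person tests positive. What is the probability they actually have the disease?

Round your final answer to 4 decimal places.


Let D = has disease, + = positive test

Given:
- P(D) = 0.0609 (prevalence)
- P(+|D) = 0.8799 (sensitivity)
- P(-|¬D) = 0.8224 (specificity)
- P(+|¬D) = 0.1776 (false positive rate = 1 - specificity)

Step 1: Find P(+)
P(+) = P(+|D)P(D) + P(+|¬D)P(¬D)
     = 0.8799 × 0.0609 + 0.1776 × 0.9391
     = 0.05358591 + 0.16678416
     = 0.22037007

Step 2: Apply Bayes' theorem for P(D|+)
P(D|+) = P(+|D)P(D) / P(+)
       = 0.05358591 / 0.22037007
       = 0.2432


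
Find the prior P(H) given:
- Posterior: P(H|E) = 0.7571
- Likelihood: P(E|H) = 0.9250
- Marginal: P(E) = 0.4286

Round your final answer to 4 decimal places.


From Bayes' theorem: P(H|E) = P(E|H) × P(H) / P(E)

Rearranging for P(H):
P(H) = P(H|E) × P(E) / P(E|H)
     = 0.7571 × 0.4286 / 0.9250
     = 0.32449306 / 0.9250
     = 0.3508


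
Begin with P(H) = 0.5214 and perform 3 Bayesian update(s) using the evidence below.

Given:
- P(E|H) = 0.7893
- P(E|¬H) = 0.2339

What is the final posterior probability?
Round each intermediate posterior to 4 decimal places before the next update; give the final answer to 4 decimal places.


Sequential Bayesian updating:

Initial prior: P(H) = 0.5214

Update 1:
  P(E) = 0.7893 × 0.5214 + 0.2339 × 0.4786 = 0.41154102 + 0.11194454 = 0.52348556
  P(H|E) = 0.41154102 / 0.52348556 = 0.7862

Update 2:
  P(E) = 0.7893 × 0.7862 + 0.2339 × 0.2138 = 0.62054766 + 0.05000782 = 0.67055548
  P(H|E) = 0.62054766 / 0.67055548 = 0.9254

Update 3:
  P(E) = 0.7893 × 0.9254 + 0.2339 × 0.0746 = 0.73041822 + 0.01744894 = 0.74786716
  P(H|E) = 0.73041822 / 0.74786716 = 0.9767

Final posterior: 0.9767


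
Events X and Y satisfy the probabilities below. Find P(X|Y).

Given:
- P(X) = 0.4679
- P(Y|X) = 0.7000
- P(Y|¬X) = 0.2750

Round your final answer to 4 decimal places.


Bayes' theorem: P(X|Y) = P(Y|X) × P(X) / P(Y)

Step 1: Calculate P(Y) using law of total probability
P(Y) = P(Y|X)P(X) + P(Y|¬X)P(¬X)
     = 0.7000 × 0.4679 + 0.2750 × 0.5321
     = 0.32753000 + 0.14632750
     = 0.47385750

Step 2: Apply Bayes' theorem
P(X|Y) = P(Y|X) × P(X) / P(Y)
       = 0.32753000 / 0.47385750
       = 0.6912


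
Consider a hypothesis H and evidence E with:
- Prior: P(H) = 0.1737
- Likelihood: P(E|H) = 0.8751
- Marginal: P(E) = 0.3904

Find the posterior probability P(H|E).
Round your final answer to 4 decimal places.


Using Bayes' theorem:

P(H|E) = P(E|H) × P(H) / P(E)
       = 0.8751 × 0.1737 / 0.3904
       = 0.15200487 / 0.3904
       = 0.3894

The evidence strengthens our belief in H.
Prior: 0.1737 → Posterior: 0.3894


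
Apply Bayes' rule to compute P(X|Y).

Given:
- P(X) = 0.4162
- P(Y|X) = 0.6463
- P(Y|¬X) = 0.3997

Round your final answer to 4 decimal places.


Bayes' theorem: P(X|Y) = P(Y|X) × P(X) / P(Y)

Step 1: Calculate P(Y) using law of total probability
P(Y) = P(Y|X)P(X) + P(Y|¬X)P(¬X)
     = 0.6463 × 0.4162 + 0.3997 × 0.5838
     = 0.26899006 + 0.23334486
     = 0.50233492

Step 2: Apply Bayes' theorem
P(X|Y) = P(Y|X) × P(X) / P(Y)
       = 0.26899006 / 0.50233492
       = 0.5355


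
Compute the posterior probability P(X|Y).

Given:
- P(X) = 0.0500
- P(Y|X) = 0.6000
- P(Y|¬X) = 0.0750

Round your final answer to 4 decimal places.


Bayes' theorem: P(X|Y) = P(Y|X) × P(X) / P(Y)

Step 1: Calculate P(Y) using law of total probability
P(Y) = P(Y|X)P(X) + P(Y|¬X)P(¬X)
     = 0.6000 × 0.0500 + 0.0750 × 0.9500
     = 0.03000000 + 0.07125000
     = 0.10125000

Step 2: Apply Bayes' theorem
P(X|Y) = P(Y|X) × P(X) / P(Y)
       = 0.03000000 / 0.10125000
       = 0.2963


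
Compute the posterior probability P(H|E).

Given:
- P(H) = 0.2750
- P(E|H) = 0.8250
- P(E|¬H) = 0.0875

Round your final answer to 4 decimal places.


Bayes' theorem: P(H|E) = P(E|H) × P(H) / P(E)

Step 1: Calculate P(E) using law of total probability
P(E) = P(E|H)P(H) + P(E|¬H)P(¬H)
     = 0.8250 × 0.2750 + 0.0875 × 0.7250
     = 0.22687500 + 0.06343750
     = 0.29031250

Step 2: Apply Bayes' theorem
P(H|E) = P(E|H) × P(H) / P(E)
       = 0.22687500 / 0.29031250
       = 0.7815


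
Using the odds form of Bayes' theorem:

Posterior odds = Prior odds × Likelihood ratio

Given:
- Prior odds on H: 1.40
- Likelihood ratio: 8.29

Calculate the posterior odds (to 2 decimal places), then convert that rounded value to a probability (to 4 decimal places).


Step 1: Calculate posterior odds
Posterior odds = Prior odds × LR
               = 1.40 × 8.29
               = 11.61

Step 2: Convert to probability
P(H|E) = Posterior odds / (1 + Posterior odds)
       = 11.61 / (1 + 11.61)
       = 11.61 / 12.61
       = 0.9207

The evidence increased P(H) from 0.5833 to 0.9207.


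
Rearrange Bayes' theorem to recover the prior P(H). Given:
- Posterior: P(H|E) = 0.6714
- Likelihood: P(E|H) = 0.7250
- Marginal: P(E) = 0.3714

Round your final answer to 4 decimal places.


From Bayes' theorem: P(H|E) = P(E|H) × P(H) / P(E)

Rearranging for P(H):
P(H) = P(H|E) × P(E) / P(E|H)
     = 0.6714 × 0.3714 / 0.7250
     = 0.24935796 / 0.7250
     = 0.3439


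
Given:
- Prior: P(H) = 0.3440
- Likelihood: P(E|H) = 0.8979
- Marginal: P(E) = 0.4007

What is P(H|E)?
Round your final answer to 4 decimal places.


Using Bayes' theorem:

P(H|E) = P(E|H) × P(H) / P(E)
       = 0.8979 × 0.3440 / 0.4007
       = 0.30887760 / 0.4007
       = 0.7708

The evidence strengthens our belief in H.
Prior: 0.3440 → Posterior: 0.7708


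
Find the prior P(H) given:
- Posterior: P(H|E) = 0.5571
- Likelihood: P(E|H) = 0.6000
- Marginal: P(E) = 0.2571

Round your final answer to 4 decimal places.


From Bayes' theorem: P(H|E) = P(E|H) × P(H) / P(E)

Rearranging for P(H):
P(H) = P(H|E) × P(E) / P(E|H)
     = 0.5571 × 0.2571 / 0.6000
     = 0.14323041 / 0.6000
     = 0.2387


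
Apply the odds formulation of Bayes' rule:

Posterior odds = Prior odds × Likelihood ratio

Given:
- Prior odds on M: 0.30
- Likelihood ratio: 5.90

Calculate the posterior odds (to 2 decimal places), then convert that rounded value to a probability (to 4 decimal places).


Step 1: Calculate posterior odds
Posterior odds = Prior odds × LR
               = 0.30 × 5.90
               = 1.77

Step 2: Convert to probability
P(M|E) = Posterior odds / (1 + Posterior odds)
       = 1.77 / (1 + 1.77)
       = 1.77 / 2.77
       = 0.6390

The evidence increased P(M) from 0.2308 to 0.6390.


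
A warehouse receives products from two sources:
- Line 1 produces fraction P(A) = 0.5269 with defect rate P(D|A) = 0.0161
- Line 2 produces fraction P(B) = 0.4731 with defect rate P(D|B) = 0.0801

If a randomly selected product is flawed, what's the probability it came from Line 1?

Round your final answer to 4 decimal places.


Let A = from Line 1, D = flawed

Given:
- P(A) = 0.5269, P(B) = 0.4731
- P(D|A) = 0.0161, P(D|B) = 0.0801

Step 1: Find P(D)
P(D) = P(D|A)P(A) + P(D|B)P(B)
     = 0.0161 × 0.5269 + 0.0801 × 0.4731
     = 0.00848309 + 0.03789531
     = 0.04637840

Step 2: Apply Bayes' theorem
P(A|D) = P(D|A)P(A) / P(D)
       = 0.00848309 / 0.04637840
       = 0.1829


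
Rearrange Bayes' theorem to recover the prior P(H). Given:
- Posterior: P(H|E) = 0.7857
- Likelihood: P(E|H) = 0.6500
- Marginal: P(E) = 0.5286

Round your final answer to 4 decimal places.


From Bayes' theorem: P(H|E) = P(E|H) × P(H) / P(E)

Rearranging for P(H):
P(H) = P(H|E) × P(E) / P(E|H)
     = 0.7857 × 0.5286 / 0.6500
     = 0.41532102 / 0.6500
     = 0.6390


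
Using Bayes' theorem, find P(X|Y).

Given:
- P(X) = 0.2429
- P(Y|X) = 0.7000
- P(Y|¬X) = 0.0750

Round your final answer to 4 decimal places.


Bayes' theorem: P(X|Y) = P(Y|X) × P(X) / P(Y)

Step 1: Calculate P(Y) using law of total probability
P(Y) = P(Y|X)P(X) + P(Y|¬X)P(¬X)
     = 0.7000 × 0.2429 + 0.0750 × 0.7571
     = 0.17003000 + 0.05678250
     = 0.22681250

Step 2: Apply Bayes' theorem
P(X|Y) = P(Y|X) × P(X) / P(Y)
       = 0.17003000 / 0.22681250
       = 0.7497


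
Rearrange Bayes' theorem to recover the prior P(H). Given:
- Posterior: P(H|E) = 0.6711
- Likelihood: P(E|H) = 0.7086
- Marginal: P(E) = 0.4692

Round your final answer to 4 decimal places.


From Bayes' theorem: P(H|E) = P(E|H) × P(H) / P(E)

Rearranging for P(H):
P(H) = P(H|E) × P(E) / P(E|H)
     = 0.6711 × 0.4692 / 0.7086
     = 0.31488012 / 0.7086
     = 0.4444


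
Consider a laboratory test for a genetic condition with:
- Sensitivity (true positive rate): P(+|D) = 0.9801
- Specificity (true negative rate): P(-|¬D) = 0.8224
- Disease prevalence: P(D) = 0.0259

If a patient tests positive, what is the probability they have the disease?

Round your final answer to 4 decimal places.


Let D = has disease, + = positive test

Given:
- P(D) = 0.0259 (prevalence)
- P(+|D) = 0.9801 (sensitivity)
- P(-|¬D) = 0.8224 (specificity)
- P(+|¬D) = 0.1776 (false positive rate = 1 - specificity)

Step 1: Find P(+)
P(+) = P(+|D)P(D) + P(+|¬D)P(¬D)
     = 0.9801 × 0.0259 + 0.1776 × 0.9741
     = 0.02538459 + 0.17300016
     = 0.19838475

Step 2: Apply Bayes' theorem for P(D|+)
P(D|+) = P(+|D)P(D) / P(+)
       = 0.02538459 / 0.19838475
       = 0.1280


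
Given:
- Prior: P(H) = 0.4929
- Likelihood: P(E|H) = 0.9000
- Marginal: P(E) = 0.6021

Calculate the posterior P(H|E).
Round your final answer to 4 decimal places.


Using Bayes' theorem:

P(H|E) = P(E|H) × P(H) / P(E)
       = 0.9000 × 0.4929 / 0.6021
       = 0.44361000 / 0.6021
       = 0.7368

The evidence strengthens our belief in H.
Prior: 0.4929 → Posterior: 0.7368


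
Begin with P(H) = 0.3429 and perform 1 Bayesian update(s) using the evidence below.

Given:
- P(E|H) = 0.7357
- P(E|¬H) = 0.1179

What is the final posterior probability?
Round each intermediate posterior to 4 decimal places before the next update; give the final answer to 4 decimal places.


Sequential Bayesian updating:

Initial prior: P(H) = 0.3429

Update 1:
  P(E) = 0.7357 × 0.3429 + 0.1179 × 0.6571 = 0.25227153 + 0.07747209 = 0.32974362
  P(H|E) = 0.25227153 / 0.32974362 = 0.7651

Final posterior: 0.7651


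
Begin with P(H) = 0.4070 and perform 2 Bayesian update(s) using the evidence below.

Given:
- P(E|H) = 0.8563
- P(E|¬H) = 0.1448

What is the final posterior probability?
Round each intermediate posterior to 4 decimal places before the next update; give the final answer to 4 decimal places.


Sequential Bayesian updating:

Initial prior: P(H) = 0.4070

Update 1:
  P(E) = 0.8563 × 0.4070 + 0.1448 × 0.5930 = 0.34851410 + 0.08586640 = 0.43438050
  P(H|E) = 0.34851410 / 0.43438050 = 0.8023

Update 2:
  P(E) = 0.8563 × 0.8023 + 0.1448 × 0.1977 = 0.68700949 + 0.02862696 = 0.71563645
  P(H|E) = 0.68700949 / 0.71563645 = 0.9600

Final posterior: 0.9600


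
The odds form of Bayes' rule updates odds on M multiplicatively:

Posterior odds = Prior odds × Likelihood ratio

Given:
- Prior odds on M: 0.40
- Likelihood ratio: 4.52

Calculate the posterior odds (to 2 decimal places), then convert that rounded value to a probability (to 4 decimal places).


Step 1: Calculate posterior odds
Posterior odds = Prior odds × LR
               = 0.40 × 4.52
               = 1.81

Step 2: Convert to probability
P(M|E) = Posterior odds / (1 + Posterior odds)
       = 1.81 / (1 + 1.81)
       = 1.81 / 2.81
       = 0.6441

The evidence increased P(M) from 0.2857 to 0.6441.


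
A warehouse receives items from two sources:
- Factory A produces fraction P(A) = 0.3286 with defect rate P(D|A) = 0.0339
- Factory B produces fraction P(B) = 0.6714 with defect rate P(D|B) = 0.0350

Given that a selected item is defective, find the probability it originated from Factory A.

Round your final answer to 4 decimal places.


Let A = from Factory A, D = defective

Given:
- P(A) = 0.3286, P(B) = 0.6714
- P(D|A) = 0.0339, P(D|B) = 0.0350

Step 1: Find P(D)
P(D) = P(D|A)P(A) + P(D|B)P(B)
     = 0.0339 × 0.3286 + 0.0350 × 0.6714
     = 0.01113954 + 0.02349900
     = 0.03463854

Step 2: Apply Bayes' theorem
P(A|D) = P(D|A)P(A) / P(D)
       = 0.01113954 / 0.03463854
       = 0.3216


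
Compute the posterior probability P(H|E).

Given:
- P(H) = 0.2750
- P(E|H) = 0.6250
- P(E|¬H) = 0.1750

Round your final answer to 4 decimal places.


Bayes' theorem: P(H|E) = P(E|H) × P(H) / P(E)

Step 1: Calculate P(E) using law of total probability
P(E) = P(E|H)P(H) + P(E|¬H)P(¬H)
     = 0.6250 × 0.2750 + 0.1750 × 0.7250
     = 0.17187500 + 0.12687500
     = 0.29875000

Step 2: Apply Bayes' theorem
P(H|E) = P(E|H) × P(H) / P(E)
       = 0.17187500 / 0.29875000
       = 0.5753


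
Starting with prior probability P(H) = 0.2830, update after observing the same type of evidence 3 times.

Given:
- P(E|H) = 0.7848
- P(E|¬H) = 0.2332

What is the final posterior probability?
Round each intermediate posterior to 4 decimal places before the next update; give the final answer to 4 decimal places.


Sequential Bayesian updating:

Initial prior: P(H) = 0.2830

Update 1:
  P(E) = 0.7848 × 0.2830 + 0.2332 × 0.7170 = 0.22209840 + 0.16720440 = 0.38930280
  P(H|E) = 0.22209840 / 0.38930280 = 0.5705

Update 2:
  P(E) = 0.7848 × 0.5705 + 0.2332 × 0.4295 = 0.44772840 + 0.10015940 = 0.54788780
  P(H|E) = 0.44772840 / 0.54788780 = 0.8172

Update 3:
  P(E) = 0.7848 × 0.8172 + 0.2332 × 0.1828 = 0.64133856 + 0.04262896 = 0.68396752
  P(H|E) = 0.64133856 / 0.68396752 = 0.9377

Final posterior: 0.9377


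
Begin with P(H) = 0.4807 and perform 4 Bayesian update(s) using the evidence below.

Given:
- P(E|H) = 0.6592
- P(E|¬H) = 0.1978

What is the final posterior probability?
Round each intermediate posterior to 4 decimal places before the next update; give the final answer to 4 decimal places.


Sequential Bayesian updating:

Initial prior: P(H) = 0.4807

Update 1:
  P(E) = 0.6592 × 0.4807 + 0.1978 × 0.5193 = 0.31687744 + 0.10271754 = 0.41959498
  P(H|E) = 0.31687744 / 0.41959498 = 0.7552

Update 2:
  P(E) = 0.6592 × 0.7552 + 0.1978 × 0.2448 = 0.49782784 + 0.04842144 = 0.54624928
  P(H|E) = 0.49782784 / 0.54624928 = 0.9114

Update 3:
  P(E) = 0.6592 × 0.9114 + 0.1978 × 0.0886 = 0.60079488 + 0.01752508 = 0.61831996
  P(H|E) = 0.60079488 / 0.61831996 = 0.9717

Update 4:
  P(E) = 0.6592 × 0.9717 + 0.1978 × 0.0283 = 0.64054464 + 0.00559774 = 0.64614238
  P(H|E) = 0.64054464 / 0.64614238 = 0.9913

Final posterior: 0.9913


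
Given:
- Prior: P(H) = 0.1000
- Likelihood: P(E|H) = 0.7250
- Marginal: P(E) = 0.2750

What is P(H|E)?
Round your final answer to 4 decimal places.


Using Bayes' theorem:

P(H|E) = P(E|H) × P(H) / P(E)
       = 0.7250 × 0.1000 / 0.2750
       = 0.07250000 / 0.2750
       = 0.2636

The evidence strengthens our belief in H.
Prior: 0.1000 → Posterior: 0.2636


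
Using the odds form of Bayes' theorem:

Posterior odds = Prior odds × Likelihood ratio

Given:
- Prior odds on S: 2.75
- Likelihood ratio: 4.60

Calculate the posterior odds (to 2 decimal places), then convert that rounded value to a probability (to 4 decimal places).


Step 1: Calculate posterior odds
Posterior odds = Prior odds × LR
               = 2.75 × 4.60
               = 12.65

Step 2: Convert to probability
P(S|E) = Posterior odds / (1 + Posterior odds)
       = 12.65 / (1 + 12.65)
       = 12.65 / 13.65
       = 0.9267

The evidence increased P(S) from 0.7333 to 0.9267.


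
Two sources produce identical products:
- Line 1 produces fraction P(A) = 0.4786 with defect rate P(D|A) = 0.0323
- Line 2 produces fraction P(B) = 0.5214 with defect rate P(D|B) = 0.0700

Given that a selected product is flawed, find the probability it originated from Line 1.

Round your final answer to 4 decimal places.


Let A = from Line 1, D = flawed

Given:
- P(A) = 0.4786, P(B) = 0.5214
- P(D|A) = 0.0323, P(D|B) = 0.0700

Step 1: Find P(D)
P(D) = P(D|A)P(A) + P(D|B)P(B)
     = 0.0323 × 0.4786 + 0.0700 × 0.5214
     = 0.01545878 + 0.03649800
     = 0.05195678

Step 2: Apply Bayes' theorem
P(A|D) = P(D|A)P(A) / P(D)
       = 0.01545878 / 0.05195678
       = 0.2975


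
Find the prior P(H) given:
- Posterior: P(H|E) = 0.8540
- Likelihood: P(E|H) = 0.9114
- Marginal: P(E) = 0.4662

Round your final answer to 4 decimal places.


From Bayes' theorem: P(H|E) = P(E|H) × P(H) / P(E)

Rearranging for P(H):
P(H) = P(H|E) × P(E) / P(E|H)
     = 0.8540 × 0.4662 / 0.9114
     = 0.39813480 / 0.9114
     = 0.4368


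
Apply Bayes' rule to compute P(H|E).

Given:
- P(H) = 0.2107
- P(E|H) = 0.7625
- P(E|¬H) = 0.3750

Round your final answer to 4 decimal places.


Bayes' theorem: P(H|E) = P(E|H) × P(H) / P(E)

Step 1: Calculate P(E) using law of total probability
P(E) = P(E|H)P(H) + P(E|¬H)P(¬H)
     = 0.7625 × 0.2107 + 0.3750 × 0.7893
     = 0.16065875 + 0.29598750
     = 0.45664625

Step 2: Apply Bayes' theorem
P(H|E) = P(E|H) × P(H) / P(E)
       = 0.16065875 / 0.45664625
       = 0.3518


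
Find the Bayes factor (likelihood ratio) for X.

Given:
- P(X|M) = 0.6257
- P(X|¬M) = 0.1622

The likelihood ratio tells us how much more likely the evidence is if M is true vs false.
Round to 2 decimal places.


Likelihood Ratio (LR) = P(X|M) / P(X|¬M)

LR = 0.6257 / 0.1622
   = 3.86

The evidence is 3.86 times more likely if M is true than if M is false.
LR > 1, so observing X raises the odds in favor of M.


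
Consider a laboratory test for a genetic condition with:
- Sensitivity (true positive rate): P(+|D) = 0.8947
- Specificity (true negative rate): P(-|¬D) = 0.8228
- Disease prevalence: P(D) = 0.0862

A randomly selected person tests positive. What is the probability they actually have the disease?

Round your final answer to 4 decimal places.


Let D = has disease, + = positive test

Given:
- P(D) = 0.0862 (prevalence)
- P(+|D) = 0.8947 (sensitivity)
- P(-|¬D) = 0.8228 (specificity)
- P(+|¬D) = 0.1772 (false positive rate = 1 - specificity)

Step 1: Find P(+)
P(+) = P(+|D)P(D) + P(+|¬D)P(¬D)
     = 0.8947 × 0.0862 + 0.1772 × 0.9138
     = 0.07712314 + 0.16192536
     = 0.23904850

Step 2: Apply Bayes' theorem for P(D|+)
P(D|+) = P(+|D)P(D) / P(+)
       = 0.07712314 / 0.23904850
       = 0.3226


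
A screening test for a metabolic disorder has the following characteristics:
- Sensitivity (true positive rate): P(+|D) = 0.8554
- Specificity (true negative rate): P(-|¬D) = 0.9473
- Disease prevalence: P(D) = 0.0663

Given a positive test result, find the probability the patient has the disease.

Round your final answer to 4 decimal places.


Let D = has disease, + = positive test

Given:
- P(D) = 0.0663 (prevalence)
- P(+|D) = 0.8554 (sensitivity)
- P(-|¬D) = 0.9473 (specificity)
- P(+|¬D) = 0.0527 (false positive rate = 1 - specificity)

Step 1: Find P(+)
P(+) = P(+|D)P(D) + P(+|¬D)P(¬D)
     = 0.8554 × 0.0663 + 0.0527 × 0.9337
     = 0.05671302 + 0.04920599
     = 0.10591901

Step 2: Apply Bayes' theorem for P(D|+)
P(D|+) = P(+|D)P(D) / P(+)
       = 0.05671302 / 0.10591901
       = 0.5354


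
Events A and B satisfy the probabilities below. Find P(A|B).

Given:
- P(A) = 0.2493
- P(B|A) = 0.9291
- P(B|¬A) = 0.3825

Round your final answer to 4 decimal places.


Bayes' theorem: P(A|B) = P(B|A) × P(A) / P(B)

Step 1: Calculate P(B) using law of total probability
P(B) = P(B|A)P(A) + P(B|¬A)P(¬A)
     = 0.9291 × 0.2493 + 0.3825 × 0.7507
     = 0.23162463 + 0.28714275
     = 0.51876738

Step 2: Apply Bayes' theorem
P(A|B) = P(B|A) × P(A) / P(B)
       = 0.23162463 / 0.51876738
       = 0.4465


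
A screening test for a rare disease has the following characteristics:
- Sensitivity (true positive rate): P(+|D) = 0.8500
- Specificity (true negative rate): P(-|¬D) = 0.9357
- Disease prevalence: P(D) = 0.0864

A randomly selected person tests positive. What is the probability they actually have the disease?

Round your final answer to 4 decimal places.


Let D = has disease, + = positive test

Given:
- P(D) = 0.0864 (prevalence)
- P(+|D) = 0.8500 (sensitivity)
- P(-|¬D) = 0.9357 (specificity)
- P(+|¬D) = 0.0643 (false positive rate = 1 - specificity)

Step 1: Find P(+)
P(+) = P(+|D)P(D) + P(+|¬D)P(¬D)
     = 0.8500 × 0.0864 + 0.0643 × 0.9136
     = 0.07344000 + 0.05874448
     = 0.13218448

Step 2: Apply Bayes' theorem for P(D|+)
P(D|+) = P(+|D)P(D) / P(+)
       = 0.07344000 / 0.13218448
       = 0.5556


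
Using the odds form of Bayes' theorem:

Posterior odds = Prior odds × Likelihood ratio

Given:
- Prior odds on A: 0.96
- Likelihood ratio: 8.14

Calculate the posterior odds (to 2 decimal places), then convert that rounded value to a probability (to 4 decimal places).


Step 1: Calculate posterior odds
Posterior odds = Prior odds × LR
               = 0.96 × 8.14
               = 7.81

Step 2: Convert to probability
P(A|E) = Posterior odds / (1 + Posterior odds)
       = 7.81 / (1 + 7.81)
       = 7.81 / 8.81
       = 0.8865

The evidence increased P(A) from 0.4898 to 0.8865.


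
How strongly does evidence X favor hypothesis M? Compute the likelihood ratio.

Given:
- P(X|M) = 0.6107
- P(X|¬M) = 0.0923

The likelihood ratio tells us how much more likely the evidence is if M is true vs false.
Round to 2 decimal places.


Likelihood Ratio (LR) = P(X|M) / P(X|¬M)

LR = 0.6107 / 0.0923
   = 6.62

The evidence is 6.62 times more likely if M is true than if M is false.
Since LR > 1, the evidence supports M over ¬M.


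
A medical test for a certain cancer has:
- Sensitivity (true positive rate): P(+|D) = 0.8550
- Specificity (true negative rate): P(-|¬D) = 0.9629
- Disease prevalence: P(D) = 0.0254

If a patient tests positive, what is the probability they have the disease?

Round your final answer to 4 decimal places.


Let D = has disease, + = positive test

Given:
- P(D) = 0.0254 (prevalence)
- P(+|D) = 0.8550 (sensitivity)
- P(-|¬D) = 0.9629 (specificity)
- P(+|¬D) = 0.0371 (false positive rate = 1 - specificity)

Step 1: Find P(+)
P(+) = P(+|D)P(D) + P(+|¬D)P(¬D)
     = 0.8550 × 0.0254 + 0.0371 × 0.9746
     = 0.02171700 + 0.03615766
     = 0.05787466

Step 2: Apply Bayes' theorem for P(D|+)
P(D|+) = P(+|D)P(D) / P(+)
       = 0.02171700 / 0.05787466
       = 0.3752
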